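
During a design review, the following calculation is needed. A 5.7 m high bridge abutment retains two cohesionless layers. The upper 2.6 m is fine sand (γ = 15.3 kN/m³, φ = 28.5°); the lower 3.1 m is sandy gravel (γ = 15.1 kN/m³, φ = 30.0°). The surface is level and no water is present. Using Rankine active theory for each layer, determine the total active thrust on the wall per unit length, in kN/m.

83.6 kN/m

K_a1 = tan²(45°−28.5°/2) = 0.3540; K_a2 = tan²(45°−30.0°/2) = 0.3333.
Layer 1: σ at base = K_a1 γ₁ h₁ = 14.08 kPa; P₁ = ½×14.08×2.6 = 18.30.
Layer 2: σ_v at top = γ₁h₁ = 39.78; σ_h top = K_a2×39.78 = 13.26; σ_h base = K_a2×(39.78+15.1×3.1) = 28.86.
P₂ = ½(13.26+28.86)×3.1 = 65.29. Total P_a = 18.30+65.29 = 83.60 kN/m.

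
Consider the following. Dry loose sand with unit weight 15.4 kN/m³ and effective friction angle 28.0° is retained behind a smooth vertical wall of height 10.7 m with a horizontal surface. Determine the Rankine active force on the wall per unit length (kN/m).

K_a = tan²(45° − φ/2) = 0.3610.
P_a = ½ K_a γ H² = 0.5 × 0.3610 × 15.4 × 10.7² = 318.3 kN/m.

318 kN/m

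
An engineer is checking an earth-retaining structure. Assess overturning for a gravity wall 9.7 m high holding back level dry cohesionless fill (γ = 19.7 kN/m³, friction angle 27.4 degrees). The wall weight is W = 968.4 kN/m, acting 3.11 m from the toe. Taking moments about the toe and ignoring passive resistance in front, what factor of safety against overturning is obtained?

2.72

K_a = tan²(45° − 27.4°/2) = 0.3697.
P_a = ½K_aγH² = 0.5×0.3697×19.7×9.7² = 342.6 kN/m, acting at H/3 = 3.233 m above the base.
Overturning moment M_o = P_a × H/3 = 342.6 × 3.233 = 1108.
Resisting moment M_r = W × 3.11 = 968.4 × 3.11 = 3012.
FS_overturning = M_r/M_o = 3012/1108 = 2.719.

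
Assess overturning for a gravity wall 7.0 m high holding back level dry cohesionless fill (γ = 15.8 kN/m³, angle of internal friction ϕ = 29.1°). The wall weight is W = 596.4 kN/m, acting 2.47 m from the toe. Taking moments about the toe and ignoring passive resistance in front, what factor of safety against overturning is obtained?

K_a = tan²(45° − 29.1°/2) = 0.3456.
P_a = ½K_aγH² = 0.5×0.3456×15.8×7.0² = 133.8 kN/m, acting at H/3 = 2.333 m above the base.
Overturning moment M_o = P_a × H/3 = 133.8 × 2.333 = 312.1.
Resisting moment M_r = W × 2.47 = 596.4 × 2.47 = 1473.
FS_overturning = M_r/M_o = 1473/312.1 = 4.719.

4.72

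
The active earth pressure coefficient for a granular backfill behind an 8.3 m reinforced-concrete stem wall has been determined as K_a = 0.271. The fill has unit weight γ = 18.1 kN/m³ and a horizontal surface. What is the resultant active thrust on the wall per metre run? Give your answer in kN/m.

169 kN/m

P = ½ K_a γ H² = 0.5 × 0.271 × 18.1 × 8.3² = 169.0 kN/m.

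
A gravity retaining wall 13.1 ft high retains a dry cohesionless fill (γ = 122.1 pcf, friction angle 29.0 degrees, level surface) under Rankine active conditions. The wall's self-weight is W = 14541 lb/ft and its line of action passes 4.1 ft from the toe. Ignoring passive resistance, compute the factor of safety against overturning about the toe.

K_a = tan²(45° − 29.0°/2) = 0.3470.
P_a = ½K_aγH² = 0.5×0.3470×122.1×13.1² = 3635 lb/ft, acting at H/3 = 4.367 ft above the base.
Overturning moment M_o = P_a × H/3 = 3635 × 4.367 = 15870.
Resisting moment M_r = W × 4.1 = 14541 × 4.1 = 59620.
FS_overturning = M_r/M_o = 59620/15870 = 3.756.

3.76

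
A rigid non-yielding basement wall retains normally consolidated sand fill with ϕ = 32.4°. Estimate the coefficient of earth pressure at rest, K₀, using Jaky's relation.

K₀ = 1 − sin φ' = 1 − sin 32.4° = 0.4642.

0.464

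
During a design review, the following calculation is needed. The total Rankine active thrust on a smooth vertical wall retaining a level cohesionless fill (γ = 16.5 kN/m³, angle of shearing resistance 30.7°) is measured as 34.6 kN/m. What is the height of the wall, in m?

K_a = 0.3240. P_a = ½ K_a γ H² ⇒ H = √(2P_a/(K_a γ)).
H = √(2×34.6/(0.3240×16.5)) = 3.598 m.

3.60 m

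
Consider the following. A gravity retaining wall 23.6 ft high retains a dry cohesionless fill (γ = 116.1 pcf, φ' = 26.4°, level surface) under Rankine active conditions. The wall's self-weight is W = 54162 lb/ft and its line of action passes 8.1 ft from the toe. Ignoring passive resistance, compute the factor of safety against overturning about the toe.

4.49

K_a = tan²(45° − 26.4°/2) = 0.3844.
P_a = ½K_aγH² = 0.5×0.3844×116.1×23.6² = 12430 lb/ft, acting at H/3 = 7.867 ft above the base.
Overturning moment M_o = P_a × H/3 = 12430 × 7.867 = 97780.
Resisting moment M_r = W × 8.1 = 54162 × 8.1 = 438700.
FS_overturning = M_r/M_o = 438700/97780 = 4.487.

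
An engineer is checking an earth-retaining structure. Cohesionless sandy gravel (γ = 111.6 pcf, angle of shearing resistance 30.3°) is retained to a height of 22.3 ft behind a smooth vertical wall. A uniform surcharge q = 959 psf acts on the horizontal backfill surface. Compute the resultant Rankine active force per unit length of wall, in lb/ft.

16200 lb/ft

K_a = tan²(45° − φ/2) = 0.3293.
Soil triangle: ½ K_a γ H² = 0.5×0.3293×111.6×22.3² = 9138 lb/ft.
Surcharge rectangle: K_a q H = 0.3293×959×22.3 = 7043 lb/ft.
Total = 9138 + 7043 = 16180 lb/ft.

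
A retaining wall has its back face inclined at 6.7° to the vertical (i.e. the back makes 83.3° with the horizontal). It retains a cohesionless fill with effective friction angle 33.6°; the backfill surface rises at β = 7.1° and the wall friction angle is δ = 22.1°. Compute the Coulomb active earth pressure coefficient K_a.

K_a = sin²(α+φ) / [sin²α · sin(α−δ) · (1 + √{sin(φ+δ)sin(φ−β) / (sin(α−δ)sin(α+β))})²].
With α = 83.3°, φ = 33.6°, δ = 22.1°, β = 7.1°: K_a = 0.3385.

0.339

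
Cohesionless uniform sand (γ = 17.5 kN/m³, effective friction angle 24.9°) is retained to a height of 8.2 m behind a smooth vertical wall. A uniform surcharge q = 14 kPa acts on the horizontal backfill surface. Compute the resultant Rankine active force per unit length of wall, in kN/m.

286 kN/m

K_a = tan²(45° − φ/2) = 0.4074.
Soil triangle: ½ K_a γ H² = 0.5×0.4074×17.5×8.2² = 239.7 kN/m.
Surcharge rectangle: K_a q H = 0.4074×14×8.2 = 46.77 kN/m.
Total = 239.7 + 46.77 = 286.5 kN/m.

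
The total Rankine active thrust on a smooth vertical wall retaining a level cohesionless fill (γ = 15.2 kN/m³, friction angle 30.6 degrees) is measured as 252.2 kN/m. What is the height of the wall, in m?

K_a = 0.3253. P_a = ½ K_a γ H² ⇒ H = √(2P_a/(K_a γ)).
H = √(2×252.2/(0.3253×15.2)) = 10.10 m.

10.1 m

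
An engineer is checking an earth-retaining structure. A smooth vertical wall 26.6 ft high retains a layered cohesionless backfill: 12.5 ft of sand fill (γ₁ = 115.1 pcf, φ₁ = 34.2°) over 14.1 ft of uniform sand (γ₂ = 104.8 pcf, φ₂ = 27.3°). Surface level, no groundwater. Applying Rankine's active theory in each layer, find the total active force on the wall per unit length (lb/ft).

13900 lb/ft

K_a1 = tan²(45°−34.2°/2) = 0.2803; K_a2 = tan²(45°−27.3°/2) = 0.3711.
Layer 1: σ at base = K_a1 γ₁ h₁ = 403.3 psf; P₁ = ½×403.3×12.5 = 2521.
Layer 2: σ_v at top = γ₁h₁ = 1439; σ_h top = K_a2×1439 = 534.0; σ_h base = K_a2×(1439+104.8×14.1) = 1082.
P₂ = ½(534.0+1082)×14.1 = 11400. Total P_a = 2521+11400 = 13920 lb/ft.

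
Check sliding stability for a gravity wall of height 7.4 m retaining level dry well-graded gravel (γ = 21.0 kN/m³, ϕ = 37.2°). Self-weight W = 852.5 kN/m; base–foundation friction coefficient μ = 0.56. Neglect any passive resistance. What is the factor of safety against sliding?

3.37

K_a = tan²(45° − 37.2°/2) = 0.2464.
P_a = ½K_aγH² = 0.5×0.2464×21.0×7.4² = 141.7 kN/m, acting at H/3 = 2.467 m above the base.
FS_sliding = μW / P_a = 0.56×852.5 / 141.7 = 3.369.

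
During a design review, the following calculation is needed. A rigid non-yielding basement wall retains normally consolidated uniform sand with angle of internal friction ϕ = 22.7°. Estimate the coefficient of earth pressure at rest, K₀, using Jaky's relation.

0.614

K₀ = 1 − sin φ' = 1 − sin 22.7° = 0.6141.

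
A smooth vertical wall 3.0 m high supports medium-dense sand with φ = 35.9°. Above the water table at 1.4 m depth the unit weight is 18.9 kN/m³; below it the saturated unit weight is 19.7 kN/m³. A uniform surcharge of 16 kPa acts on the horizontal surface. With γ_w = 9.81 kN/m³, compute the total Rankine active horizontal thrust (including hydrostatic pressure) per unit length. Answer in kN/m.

K_a = tan²(45° − φ/2) = 0.2607.
γ' = 19.7 − 9.81 = 9.890 kN/m³. h₂ = H − d_w = 1.6 m.
σ'_h: at surface K_a·q = 4.172; at WT K_a(q+γd_w) = 11.07; at base K_a(q+γd_w+γ'h₂) = 15.20 kPa.
P₁ = ½(4.172+11.07)×1.4 = 10.67; P₂ = ½(11.07+15.20)×1.6 = 21.01; P_w = ½γ_w h₂² = 12.56.
Total = 10.67+21.01+12.56 = 44.24 kN/m.

44.2 kN/m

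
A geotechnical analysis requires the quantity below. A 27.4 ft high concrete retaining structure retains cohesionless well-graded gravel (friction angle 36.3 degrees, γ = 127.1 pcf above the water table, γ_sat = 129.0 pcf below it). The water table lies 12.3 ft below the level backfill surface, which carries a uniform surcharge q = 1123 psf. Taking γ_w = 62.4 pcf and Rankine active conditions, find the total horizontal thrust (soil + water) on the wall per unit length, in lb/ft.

K_a = tan²(45° − φ/2) = 0.2563.
γ' = 129.0 − 62.4 = 66.60 pcf. h₂ = H − d_w = 15.1 ft.
σ'_h: at surface K_a·q = 287.8; at WT K_a(q+γd_w) = 688.4; at base K_a(q+γd_w+γ'h₂) = 946.1 psf.
P₁ = ½(287.8+688.4)×12.3 = 6004; P₂ = ½(688.4+946.1)×15.1 = 12340; P_w = ½γ_w h₂² = 7114.
Total = 6004+12340+7114 = 25460 lb/ft.

25500 lb/ft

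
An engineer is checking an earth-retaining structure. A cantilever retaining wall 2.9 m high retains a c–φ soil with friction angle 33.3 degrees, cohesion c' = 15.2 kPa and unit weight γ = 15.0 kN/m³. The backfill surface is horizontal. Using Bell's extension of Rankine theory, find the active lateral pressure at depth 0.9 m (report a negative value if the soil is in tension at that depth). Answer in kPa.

K_a = (1 − sin φ)/(1 + sin φ) = 0.2911.
σ_a = K_a γ z − 2c√K_a = 0.2911×15.0×0.9 − 2×15.2×0.5396 = -12.47 kPa.

-12.5 kPa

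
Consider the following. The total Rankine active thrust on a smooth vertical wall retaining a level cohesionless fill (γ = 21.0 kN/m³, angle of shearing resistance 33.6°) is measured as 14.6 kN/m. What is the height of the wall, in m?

2.20 m

K_a = 0.2875. P_a = ½ K_a γ H² ⇒ H = √(2P_a/(K_a γ)).
H = √(2×14.6/(0.2875×21.0)) = 2.199 m.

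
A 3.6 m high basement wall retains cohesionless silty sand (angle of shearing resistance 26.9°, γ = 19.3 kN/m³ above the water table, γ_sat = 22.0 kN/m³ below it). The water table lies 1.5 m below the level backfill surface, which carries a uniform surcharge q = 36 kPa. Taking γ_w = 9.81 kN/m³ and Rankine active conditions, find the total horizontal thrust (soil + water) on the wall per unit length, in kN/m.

112 kN/m

K_a = tan²(45° − φ/2) = 0.3770.
γ' = 22.0 − 9.81 = 12.19 kN/m³. h₂ = H − d_w = 2.1 m.
σ'_h: at surface K_a·q = 13.57; at WT K_a(q+γd_w) = 24.49; at base K_a(q+γd_w+γ'h₂) = 34.14 kPa.
P₁ = ½(13.57+24.49)×1.5 = 28.54; P₂ = ½(24.49+34.14)×2.1 = 61.55; P_w = ½γ_w h₂² = 21.63.
Total = 28.54+61.55+21.63 = 111.7 kN/m.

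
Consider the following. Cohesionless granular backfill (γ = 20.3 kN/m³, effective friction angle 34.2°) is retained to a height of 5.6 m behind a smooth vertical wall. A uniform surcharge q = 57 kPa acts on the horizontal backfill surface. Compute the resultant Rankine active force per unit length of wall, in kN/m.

K_a = tan²(45° − φ/2) = 0.2803.
Soil triangle: ½ K_a γ H² = 0.5×0.2803×20.3×5.6² = 89.23 kN/m.
Surcharge rectangle: K_a q H = 0.2803×57×5.6 = 89.48 kN/m.
Total = 89.23 + 89.48 = 178.7 kN/m.

179 kN/m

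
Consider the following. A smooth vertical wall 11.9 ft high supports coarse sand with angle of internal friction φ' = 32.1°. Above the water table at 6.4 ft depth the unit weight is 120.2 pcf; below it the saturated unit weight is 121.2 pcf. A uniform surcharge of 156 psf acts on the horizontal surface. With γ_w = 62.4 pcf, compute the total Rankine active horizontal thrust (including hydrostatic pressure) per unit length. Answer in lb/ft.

K_a = tan²(45° − φ/2) = 0.3060.
γ' = 121.2 − 62.4 = 58.80 pcf. h₂ = H − d_w = 5.5 ft.
σ'_h: at surface K_a·q = 47.74; at WT K_a(q+γd_w) = 283.1; at base K_a(q+γd_w+γ'h₂) = 382.1 psf.
P₁ = ½(47.74+283.1)×6.4 = 1059; P₂ = ½(283.1+382.1)×5.5 = 1829; P_w = ½γ_w h₂² = 943.8.
Total = 1059+1829+943.8 = 3832 lb/ft.

3830 lb/ft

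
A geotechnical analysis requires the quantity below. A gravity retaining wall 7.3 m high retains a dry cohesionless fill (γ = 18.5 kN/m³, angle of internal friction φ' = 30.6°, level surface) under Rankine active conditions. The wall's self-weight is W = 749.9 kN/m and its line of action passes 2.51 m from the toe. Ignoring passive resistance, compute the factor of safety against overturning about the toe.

4.82

K_a = tan²(45° − 30.6°/2) = 0.3253.
P_a = ½K_aγH² = 0.5×0.3253×18.5×7.3² = 160.4 kN/m, acting at H/3 = 2.433 m above the base.
Overturning moment M_o = P_a × H/3 = 160.4 × 2.433 = 390.2.
Resisting moment M_r = W × 2.51 = 749.9 × 2.51 = 1882.
FS_overturning = M_r/M_o = 1882/390.2 = 4.823.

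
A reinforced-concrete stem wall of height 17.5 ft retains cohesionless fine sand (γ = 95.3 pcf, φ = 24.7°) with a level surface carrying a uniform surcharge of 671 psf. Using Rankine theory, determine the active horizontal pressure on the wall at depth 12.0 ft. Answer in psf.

K_a = (1 − sin φ)/(1 + sin φ) = 0.4106.
σ_v = γz + q = 95.3 × 12.0 + 671 = 1815 psf.
σ_h = K_a σ_v = 0.4106 × 1815 = 745.0 psf.

745 psf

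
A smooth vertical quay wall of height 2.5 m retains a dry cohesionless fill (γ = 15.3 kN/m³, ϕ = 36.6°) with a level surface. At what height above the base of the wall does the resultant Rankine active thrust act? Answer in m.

0.833 m

K_a = 0.2530.
The pressure distribution is triangular, so the resultant acts at H/3 above the base = 2.5/3 = 0.8333 m.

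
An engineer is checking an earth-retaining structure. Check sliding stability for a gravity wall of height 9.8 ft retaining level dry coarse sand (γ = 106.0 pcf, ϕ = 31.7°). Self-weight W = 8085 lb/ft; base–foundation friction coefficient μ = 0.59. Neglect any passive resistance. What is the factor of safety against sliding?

3.01

K_a = tan²(45° − 31.7°/2) = 0.3111.
P_a = ½K_aγH² = 0.5×0.3111×106.0×9.8² = 1583 lb/ft, acting at H/3 = 3.267 ft above the base.
FS_sliding = μW / P_a = 0.59×8085 / 1583 = 3.013.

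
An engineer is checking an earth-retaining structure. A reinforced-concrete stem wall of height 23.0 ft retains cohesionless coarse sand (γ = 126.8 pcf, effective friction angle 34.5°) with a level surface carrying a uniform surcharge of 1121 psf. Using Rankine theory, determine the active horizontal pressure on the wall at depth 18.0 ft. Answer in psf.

K_a = (1 − sin φ)/(1 + sin φ) = 0.2768.
σ_v = γz + q = 126.8 × 18.0 + 1121 = 3403 psf.
σ_h = K_a σ_v = 0.2768 × 3403 = 942.1 psf.

942 psf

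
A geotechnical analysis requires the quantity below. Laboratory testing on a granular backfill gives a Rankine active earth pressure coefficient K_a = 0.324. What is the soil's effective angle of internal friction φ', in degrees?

K_a = tan²(45° − φ/2) ⇒ 45° − φ/2 = arctan(√0.324) = 29.65°.
φ = 2(45° − 29.65°) = 30.70°.

30.7°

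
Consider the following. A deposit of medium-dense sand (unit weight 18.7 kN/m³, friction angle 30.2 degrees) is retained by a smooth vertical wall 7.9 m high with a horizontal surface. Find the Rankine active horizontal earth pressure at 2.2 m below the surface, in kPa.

K_a = (1 − sin φ)/(1 + sin φ) = 0.3307.
σ_h = K_a γ z = 0.3307 × 18.7 × 2.2 = 13.60 kPa.

13.6 kPa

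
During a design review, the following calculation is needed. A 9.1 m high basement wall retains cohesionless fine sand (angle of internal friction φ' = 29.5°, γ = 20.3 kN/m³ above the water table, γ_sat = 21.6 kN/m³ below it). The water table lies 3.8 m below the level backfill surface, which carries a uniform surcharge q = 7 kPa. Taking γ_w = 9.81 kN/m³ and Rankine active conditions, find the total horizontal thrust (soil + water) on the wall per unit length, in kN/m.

405 kN/m

K_a = tan²(45° − φ/2) = 0.3401.
γ' = 21.6 − 9.81 = 11.79 kN/m³. h₂ = H − d_w = 5.3 m.
σ'_h: at surface K_a·q = 2.381; at WT K_a(q+γd_w) = 28.62; at base K_a(q+γd_w+γ'h₂) = 49.87 kPa.
P₁ = ½(2.381+28.62)×3.8 = 58.89; P₂ = ½(28.62+49.87)×5.3 = 208.0; P_w = ½γ_w h₂² = 137.8.
Total = 58.89+208.0+137.8 = 404.7 kN/m.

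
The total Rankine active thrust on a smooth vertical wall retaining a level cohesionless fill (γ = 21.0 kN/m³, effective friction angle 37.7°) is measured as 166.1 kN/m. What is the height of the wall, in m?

K_a = 0.2411. P_a = ½ K_a γ H² ⇒ H = √(2P_a/(K_a γ)).
H = √(2×166.1/(0.2411×21.0)) = 8.101 m.

8.10 m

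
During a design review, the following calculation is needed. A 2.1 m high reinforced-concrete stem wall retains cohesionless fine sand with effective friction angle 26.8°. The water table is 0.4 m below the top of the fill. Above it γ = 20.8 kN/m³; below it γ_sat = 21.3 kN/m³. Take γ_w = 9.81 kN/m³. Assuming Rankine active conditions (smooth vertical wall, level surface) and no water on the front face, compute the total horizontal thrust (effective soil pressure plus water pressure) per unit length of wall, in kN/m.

K_a = tan²(45° − φ/2) = 0.3785.
γ' = 21.3 − 9.81 = 11.49 kN/m³. Depth below WT = 1.7 m.
σ'_h at WT = K_a γ d_w = 3.149 kPa; at base = 3.149 + K_a γ' × 1.7 = 10.54 kPa.
P₁ (0–0.4 m) = ½×3.149×0.4 = 0.6298. P₂ (0.4–2.1 m) = ½(3.149+10.54)×1.7 = 11.64.
P_w = ½ γ_w h₂² = 0.5×9.81×1.7² = 14.18. Total = 0.6298+11.64+14.18 = 26.44 kN/m.

26.4 kN/m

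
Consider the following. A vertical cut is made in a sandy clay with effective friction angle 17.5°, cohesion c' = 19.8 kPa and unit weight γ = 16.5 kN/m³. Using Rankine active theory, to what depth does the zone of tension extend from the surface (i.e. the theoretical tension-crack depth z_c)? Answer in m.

3.27 m

K_a = tan²(45° − 17.5°/2) = 0.5376; √K_a = 0.7332.
The active pressure is zero where K_a γ z = 2c√K_a, so z_c = 2c/(γ√K_a) = 2×19.8/(16.5×0.7332) = 3.273 m.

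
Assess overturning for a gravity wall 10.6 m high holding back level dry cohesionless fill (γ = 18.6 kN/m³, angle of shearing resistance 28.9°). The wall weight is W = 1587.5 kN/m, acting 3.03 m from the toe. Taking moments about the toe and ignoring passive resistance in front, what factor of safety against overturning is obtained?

3.74

K_a = tan²(45° − 28.9°/2) = 0.3484.
P_a = ½K_aγH² = 0.5×0.3484×18.6×10.6² = 364.0 kN/m, acting at H/3 = 3.533 m above the base.
Overturning moment M_o = P_a × H/3 = 364.0 × 3.533 = 1286.
Resisting moment M_r = W × 3.03 = 1587.5 × 3.03 = 4810.
FS_overturning = M_r/M_o = 4810/1286 = 3.740.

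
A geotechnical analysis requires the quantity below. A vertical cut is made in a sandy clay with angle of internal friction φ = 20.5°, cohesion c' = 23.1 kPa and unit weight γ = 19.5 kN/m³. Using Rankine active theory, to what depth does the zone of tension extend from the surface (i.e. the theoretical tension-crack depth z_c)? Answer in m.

3.42 m

K_a = tan²(45° − 20.5°/2) = 0.4813; √K_a = 0.6937.
The active pressure is zero where K_a γ z = 2c√K_a, so z_c = 2c/(γ√K_a) = 2×23.1/(19.5×0.6937) = 3.415 m.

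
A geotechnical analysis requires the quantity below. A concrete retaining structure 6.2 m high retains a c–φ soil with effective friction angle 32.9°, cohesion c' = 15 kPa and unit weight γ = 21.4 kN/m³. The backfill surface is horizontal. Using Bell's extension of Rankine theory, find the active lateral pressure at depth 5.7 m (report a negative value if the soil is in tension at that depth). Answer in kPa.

K_a = (1 − sin φ)/(1 + sin φ) = 0.2960.
σ_a = K_a γ z − 2c√K_a = 0.2960×21.4×5.7 − 2×15×0.5441 = 19.79 kPa.

19.8 kPa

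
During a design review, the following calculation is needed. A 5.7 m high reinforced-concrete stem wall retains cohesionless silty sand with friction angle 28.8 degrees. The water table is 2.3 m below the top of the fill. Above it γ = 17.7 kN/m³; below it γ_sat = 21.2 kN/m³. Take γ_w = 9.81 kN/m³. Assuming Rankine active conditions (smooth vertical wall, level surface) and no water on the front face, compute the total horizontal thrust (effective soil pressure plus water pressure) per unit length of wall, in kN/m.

145 kN/m

K_a = tan²(45° − φ/2) = 0.3498.
γ' = 21.2 − 9.81 = 11.39 kN/m³. Depth below WT = 3.4 m.
σ'_h at WT = K_a γ d_w = 14.24 kPa; at base = 14.24 + K_a γ' × 3.4 = 27.78 kPa.
P₁ (0–2.3 m) = ½×14.24×2.3 = 16.37. P₂ (2.3–5.7 m) = ½(14.24+27.78)×3.4 = 71.44.
P_w = ½ γ_w h₂² = 0.5×9.81×3.4² = 56.70. Total = 16.37+71.44+56.70 = 144.5 kN/m.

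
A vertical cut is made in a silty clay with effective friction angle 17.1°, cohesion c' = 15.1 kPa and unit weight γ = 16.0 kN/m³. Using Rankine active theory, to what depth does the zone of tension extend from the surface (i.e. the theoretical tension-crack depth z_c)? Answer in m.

K_a = tan²(45° − 17.1°/2) = 0.5455; √K_a = 0.7386.
The active pressure is zero where K_a γ z = 2c√K_a, so z_c = 2c/(γ√K_a) = 2×15.1/(16.0×0.7386) = 2.555 m.

2.56 m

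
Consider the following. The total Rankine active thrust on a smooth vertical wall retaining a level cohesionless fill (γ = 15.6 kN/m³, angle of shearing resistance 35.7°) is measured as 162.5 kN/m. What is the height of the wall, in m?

8.90 m

K_a = 0.2630. P_a = ½ K_a γ H² ⇒ H = √(2P_a/(K_a γ)).
H = √(2×162.5/(0.2630×15.6)) = 8.900 m.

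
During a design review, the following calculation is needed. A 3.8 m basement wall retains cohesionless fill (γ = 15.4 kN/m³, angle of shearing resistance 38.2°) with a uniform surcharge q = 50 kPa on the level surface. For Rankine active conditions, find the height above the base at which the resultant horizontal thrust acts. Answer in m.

1.67 m

K_a = 0.2358.
Triangular part P₁ = ½K_aγH² = 26.22 at H/3 = 1.267 m; rectangular part P₂ = K_a q H = 44.80 at H/2 = 1.900 m.
ȳ = (P₁·1.267 + P₂·1.900)/(P₁+P₂) = 1.666 m.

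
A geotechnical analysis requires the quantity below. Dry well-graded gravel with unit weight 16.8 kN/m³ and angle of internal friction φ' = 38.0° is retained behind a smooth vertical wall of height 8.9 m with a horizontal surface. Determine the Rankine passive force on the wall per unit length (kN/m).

2800 kN/m

K_p = tan²(45° + φ/2) = 4.204.
P_p = ½ K_p γ H² = 0.5 × 4.204 × 16.8 × 8.9² = 2797 kN/m.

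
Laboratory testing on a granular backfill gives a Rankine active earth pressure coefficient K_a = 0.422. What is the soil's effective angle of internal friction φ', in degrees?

24.0°

K_a = tan²(45° − φ/2) ⇒ 45° − φ/2 = arctan(√0.422) = 33.01°.
φ = 2(45° − 33.01°) = 23.98°.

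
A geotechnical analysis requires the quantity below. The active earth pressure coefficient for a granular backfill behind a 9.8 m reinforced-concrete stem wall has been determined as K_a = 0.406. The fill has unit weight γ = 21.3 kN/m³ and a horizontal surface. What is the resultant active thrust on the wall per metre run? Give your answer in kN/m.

415 kN/m

P = ½ K_a γ H² = 0.5 × 0.406 × 21.3 × 9.8² = 415.3 kN/m.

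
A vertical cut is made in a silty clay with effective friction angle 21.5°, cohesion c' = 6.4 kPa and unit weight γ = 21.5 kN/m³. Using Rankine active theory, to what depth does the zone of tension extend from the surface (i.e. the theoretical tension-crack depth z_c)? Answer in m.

0.874 m

K_a = tan²(45° − 21.5°/2) = 0.4636; √K_a = 0.6809.
The active pressure is zero where K_a γ z = 2c√K_a, so z_c = 2c/(γ√K_a) = 2×6.4/(21.5×0.6809) = 0.8744 m.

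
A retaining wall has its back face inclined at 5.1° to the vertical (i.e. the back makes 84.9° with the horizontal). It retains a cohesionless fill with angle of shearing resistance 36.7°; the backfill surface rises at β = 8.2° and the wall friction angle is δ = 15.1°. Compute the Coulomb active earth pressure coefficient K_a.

0.292

K_a = sin²(α+φ) / [sin²α · sin(α−δ) · (1 + √{sin(φ+δ)sin(φ−β) / (sin(α−δ)sin(α+β))})²].
With α = 84.9°, φ = 36.7°, δ = 15.1°, β = 8.2°: K_a = 0.2923.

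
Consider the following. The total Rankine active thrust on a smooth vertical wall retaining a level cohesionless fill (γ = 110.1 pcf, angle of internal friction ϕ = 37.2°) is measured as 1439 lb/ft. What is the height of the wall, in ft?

10.3 ft

K_a = 0.2464. P_a = ½ K_a γ H² ⇒ H = √(2P_a/(K_a γ)).
H = √(2×1439/(0.2464×110.1)) = 10.30 ft.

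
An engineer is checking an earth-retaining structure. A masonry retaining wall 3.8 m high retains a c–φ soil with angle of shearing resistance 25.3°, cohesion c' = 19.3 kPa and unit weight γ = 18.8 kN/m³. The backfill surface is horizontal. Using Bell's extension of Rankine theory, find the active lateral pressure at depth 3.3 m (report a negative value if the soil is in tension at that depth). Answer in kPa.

0.441 kPa

K_a = (1 − sin φ)/(1 + sin φ) = 0.4012.
σ_a = K_a γ z − 2c√K_a = 0.4012×18.8×3.3 − 2×19.3×0.6334 = 0.4408 kPa.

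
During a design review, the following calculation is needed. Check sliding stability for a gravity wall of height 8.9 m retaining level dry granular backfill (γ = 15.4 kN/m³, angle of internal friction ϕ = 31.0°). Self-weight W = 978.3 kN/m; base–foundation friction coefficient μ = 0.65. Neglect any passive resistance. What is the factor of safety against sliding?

K_a = tan²(45° − 31.0°/2) = 0.3201.
P_a = ½K_aγH² = 0.5×0.3201×15.4×8.9² = 195.2 kN/m, acting at H/3 = 2.967 m above the base.
FS_sliding = μW / P_a = 0.65×978.3 / 195.2 = 3.257.

3.26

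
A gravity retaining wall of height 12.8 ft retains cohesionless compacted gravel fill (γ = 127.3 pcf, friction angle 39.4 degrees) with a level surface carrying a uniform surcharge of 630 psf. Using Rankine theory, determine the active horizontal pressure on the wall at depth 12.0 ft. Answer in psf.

482 psf

K_a = (1 − sin φ)/(1 + sin φ) = 0.2234.
σ_v = γz + q = 127.3 × 12.0 + 630 = 2158 psf.
σ_h = K_a σ_v = 0.2234 × 2158 = 482.1 psf.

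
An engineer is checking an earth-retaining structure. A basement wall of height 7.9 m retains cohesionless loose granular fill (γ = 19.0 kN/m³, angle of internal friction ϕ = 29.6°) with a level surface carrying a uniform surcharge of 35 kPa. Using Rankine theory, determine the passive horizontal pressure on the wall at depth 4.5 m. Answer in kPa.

356 kPa

K_p = (1 + sin φ)/(1 − sin φ) = 2.952.
σ_v = γz + q = 19.0 × 4.5 + 35 = 120.5 kPa.
σ_h = K_p σ_v = 2.952 × 120.5 = 355.7 kPa.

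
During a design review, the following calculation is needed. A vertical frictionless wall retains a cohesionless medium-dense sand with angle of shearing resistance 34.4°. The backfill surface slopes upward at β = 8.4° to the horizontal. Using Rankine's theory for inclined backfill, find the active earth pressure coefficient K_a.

K_a = cos β · (cos β − √(cos²β − cos²φ)) / (cos β + √(cos²β − cos²φ)).
cos β = 0.9893, cos φ = 0.8251, √(cos²β − cos²φ) = 0.5458.
K_a = 0.9893 × (0.9893 − 0.5458)/(0.9893 + 0.5458) = 0.2858.

0.286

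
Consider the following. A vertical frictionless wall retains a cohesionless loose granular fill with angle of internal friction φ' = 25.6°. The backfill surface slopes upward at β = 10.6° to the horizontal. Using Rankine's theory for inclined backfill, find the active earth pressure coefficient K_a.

0.424

K_a = cos β · (cos β − √(cos²β − cos²φ)) / (cos β + √(cos²β − cos²φ)).
cos β = 0.9829, cos φ = 0.9018, √(cos²β − cos²φ) = 0.3910.
K_a = 0.9829 × (0.9829 − 0.3910)/(0.9829 + 0.3910) = 0.4235.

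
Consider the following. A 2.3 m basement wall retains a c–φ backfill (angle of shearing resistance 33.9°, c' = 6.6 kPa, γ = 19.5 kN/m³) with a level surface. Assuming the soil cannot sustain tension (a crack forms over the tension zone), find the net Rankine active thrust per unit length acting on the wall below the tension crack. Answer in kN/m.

2.93 kN/m

K_a = 0.2839; √K_a = 0.5328.
Tension-crack depth z_c = 2c/(γ√K_a) = 2×6.6/(19.5×0.5328) = 1.270 m.
σ_a at base = K_a γ H − 2c√K_a = 0.2839×19.5×2.3 − 2×6.6×0.5328 = 5.700 kPa.
P_a = ½ × 5.700 × (H − z_c) = 0.5×5.700×1.030 = 2.934 kN/m.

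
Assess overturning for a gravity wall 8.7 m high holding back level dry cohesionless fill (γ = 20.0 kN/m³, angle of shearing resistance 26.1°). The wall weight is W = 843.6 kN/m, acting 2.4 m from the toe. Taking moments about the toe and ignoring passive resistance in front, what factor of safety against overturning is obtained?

2.37

K_a = tan²(45° − 26.1°/2) = 0.3889.
P_a = ½K_aγH² = 0.5×0.3889×20.0×8.7² = 294.4 kN/m, acting at H/3 = 2.900 m above the base.
Overturning moment M_o = P_a × H/3 = 294.4 × 2.900 = 853.7.
Resisting moment M_r = W × 2.4 = 843.6 × 2.4 = 2025.
FS_overturning = M_r/M_o = 2025/853.7 = 2.371.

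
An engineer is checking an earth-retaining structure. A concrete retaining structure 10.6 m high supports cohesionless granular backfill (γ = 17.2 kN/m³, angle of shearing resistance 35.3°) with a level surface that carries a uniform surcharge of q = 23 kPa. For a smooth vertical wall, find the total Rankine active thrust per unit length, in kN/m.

324 kN/m

K_a = tan²(45° − φ/2) = 0.2675.
Soil triangle: ½ K_a γ H² = 0.5×0.2675×17.2×10.6² = 258.5 kN/m.
Surcharge rectangle: K_a q H = 0.2675×23×10.6 = 65.23 kN/m.
Total = 258.5 + 65.23 = 323.8 kN/m.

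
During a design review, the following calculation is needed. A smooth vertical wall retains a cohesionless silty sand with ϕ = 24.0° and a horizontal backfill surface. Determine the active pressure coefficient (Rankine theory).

0.422

K_a = (1 − sin φ)/(1 + sin φ) = (1 − sin 24.0°)/(1 + sin 24.0°) = 0.4217.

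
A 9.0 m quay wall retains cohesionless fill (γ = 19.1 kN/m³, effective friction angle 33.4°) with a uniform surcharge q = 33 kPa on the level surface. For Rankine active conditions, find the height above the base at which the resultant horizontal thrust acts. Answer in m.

3.42 m

K_a = 0.2899.
Triangular part P₁ = ½K_aγH² = 224.3 at H/3 = 3.000 m; rectangular part P₂ = K_a q H = 86.11 at H/2 = 4.500 m.
ȳ = (P₁·3.000 + P₂·4.500)/(P₁+P₂) = 3.416 m.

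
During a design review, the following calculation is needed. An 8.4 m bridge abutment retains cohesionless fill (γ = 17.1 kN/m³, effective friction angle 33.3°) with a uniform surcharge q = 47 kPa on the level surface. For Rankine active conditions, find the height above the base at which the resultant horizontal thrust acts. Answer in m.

3.35 m

K_a = 0.2911.
Triangular part P₁ = ½K_aγH² = 175.6 at H/3 = 2.800 m; rectangular part P₂ = K_a q H = 114.9 at H/2 = 4.200 m.
ȳ = (P₁·2.800 + P₂·4.200)/(P₁+P₂) = 3.354 m.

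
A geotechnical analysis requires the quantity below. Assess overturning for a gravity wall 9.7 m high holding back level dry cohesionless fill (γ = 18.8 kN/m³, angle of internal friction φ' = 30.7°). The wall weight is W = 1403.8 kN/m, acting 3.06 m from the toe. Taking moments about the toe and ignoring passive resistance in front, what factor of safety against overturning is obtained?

K_a = tan²(45° − 30.7°/2) = 0.3240.
P_a = ½K_aγH² = 0.5×0.3240×18.8×9.7² = 286.6 kN/m, acting at H/3 = 3.233 m above the base.
Overturning moment M_o = P_a × H/3 = 286.6 × 3.233 = 926.6.
Resisting moment M_r = W × 3.06 = 1403.8 × 3.06 = 4296.
FS_overturning = M_r/M_o = 4296/926.6 = 4.636.

4.64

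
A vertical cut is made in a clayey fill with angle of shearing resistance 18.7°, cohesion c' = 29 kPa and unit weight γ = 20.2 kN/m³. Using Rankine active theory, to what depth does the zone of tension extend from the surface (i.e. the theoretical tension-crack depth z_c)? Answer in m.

K_a = tan²(45° − 18.7°/2) = 0.5144; √K_a = 0.7173.
The active pressure is zero where K_a γ z = 2c√K_a, so z_c = 2c/(γ√K_a) = 2×29/(20.2×0.7173) = 4.003 m.

4.00 m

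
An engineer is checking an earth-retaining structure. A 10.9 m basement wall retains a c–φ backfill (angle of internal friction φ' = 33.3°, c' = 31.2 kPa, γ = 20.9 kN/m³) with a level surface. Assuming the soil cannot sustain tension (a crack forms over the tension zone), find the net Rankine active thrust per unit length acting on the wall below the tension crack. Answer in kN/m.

87.6 kN/m

K_a = 0.2911; √K_a = 0.5396.
Tension-crack depth z_c = 2c/(γ√K_a) = 2×31.2/(20.9×0.5396) = 5.533 m.
σ_a at base = K_a γ H − 2c√K_a = 0.2911×20.9×10.9 − 2×31.2×0.5396 = 32.65 kPa.
P_a = ½ × 32.65 × (H − z_c) = 0.5×32.65×5.367 = 87.62 kN/m.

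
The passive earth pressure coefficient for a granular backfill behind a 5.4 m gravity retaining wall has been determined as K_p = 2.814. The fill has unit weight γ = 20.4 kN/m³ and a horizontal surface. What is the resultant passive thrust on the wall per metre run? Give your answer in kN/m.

P = ½ K_p γ H² = 0.5 × 2.814 × 20.4 × 5.4² = 837.0 kN/m.

837 kN/m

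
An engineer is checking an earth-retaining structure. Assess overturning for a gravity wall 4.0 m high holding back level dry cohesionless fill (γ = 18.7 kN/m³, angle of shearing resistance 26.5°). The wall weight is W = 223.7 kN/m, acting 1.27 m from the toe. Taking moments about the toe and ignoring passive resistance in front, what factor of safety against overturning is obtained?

3.72

K_a = tan²(45° − 26.5°/2) = 0.3829.
P_a = ½K_aγH² = 0.5×0.3829×18.7×4.0² = 57.29 kN/m, acting at H/3 = 1.333 m above the base.
Overturning moment M_o = P_a × H/3 = 57.29 × 1.333 = 76.38.
Resisting moment M_r = W × 1.27 = 223.7 × 1.27 = 284.1.
FS_overturning = M_r/M_o = 284.1/76.38 = 3.719.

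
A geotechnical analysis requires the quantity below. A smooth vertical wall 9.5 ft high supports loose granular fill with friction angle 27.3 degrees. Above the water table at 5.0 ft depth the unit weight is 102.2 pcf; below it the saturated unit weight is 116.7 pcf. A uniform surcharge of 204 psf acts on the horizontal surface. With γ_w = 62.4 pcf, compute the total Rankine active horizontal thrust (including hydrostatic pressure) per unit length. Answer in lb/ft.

K_a = tan²(45° − φ/2) = 0.3711.
γ' = 116.7 − 62.4 = 54.30 pcf. h₂ = H − d_w = 4.5 ft.
σ'_h: at surface K_a·q = 75.71; at WT K_a(q+γd_w) = 265.4; at base K_a(q+γd_w+γ'h₂) = 356.0 psf.
P₁ = ½(75.71+265.4)×5.0 = 852.7; P₂ = ½(265.4+356.0)×4.5 = 1398; P_w = ½γ_w h₂² = 631.8.
Total = 852.7+1398+631.8 = 2883 lb/ft.

2880 lb/ft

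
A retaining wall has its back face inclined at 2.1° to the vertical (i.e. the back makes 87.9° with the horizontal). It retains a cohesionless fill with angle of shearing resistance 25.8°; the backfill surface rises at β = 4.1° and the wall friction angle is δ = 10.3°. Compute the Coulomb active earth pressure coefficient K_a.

0.396

K_a = sin²(α+φ) / [sin²α · sin(α−δ) · (1 + √{sin(φ+δ)sin(φ−β) / (sin(α−δ)sin(α+β))})²].
With α = 87.9°, φ = 25.8°, δ = 10.3°, β = 4.1°: K_a = 0.3965.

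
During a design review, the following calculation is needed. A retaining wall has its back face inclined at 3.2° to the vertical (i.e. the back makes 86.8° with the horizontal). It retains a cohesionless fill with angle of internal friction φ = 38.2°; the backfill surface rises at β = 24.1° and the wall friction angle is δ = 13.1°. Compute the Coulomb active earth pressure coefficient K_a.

K_a = sin²(α+φ) / [sin²α · sin(α−δ) · (1 + √{sin(φ+δ)sin(φ−β) / (sin(α−δ)sin(α+β))})²].
With α = 86.8°, φ = 38.2°, δ = 13.1°, β = 24.1°: K_a = 0.3288.

0.329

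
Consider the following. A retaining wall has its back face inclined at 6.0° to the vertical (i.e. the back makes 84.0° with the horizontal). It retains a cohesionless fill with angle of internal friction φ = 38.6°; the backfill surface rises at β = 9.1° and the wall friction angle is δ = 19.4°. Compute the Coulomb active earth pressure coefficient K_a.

0.281

K_a = sin²(α+φ) / [sin²α · sin(α−δ) · (1 + √{sin(φ+δ)sin(φ−β) / (sin(α−δ)sin(α+β))})²].
With α = 84.0°, φ = 38.6°, δ = 19.4°, β = 9.1°: K_a = 0.2813.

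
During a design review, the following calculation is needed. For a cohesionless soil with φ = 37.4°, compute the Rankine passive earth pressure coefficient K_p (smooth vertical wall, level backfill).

4.09

K_p = (1 + sin φ)/(1 − sin φ) = tan²(45° + 37.4°/2) = 4.094.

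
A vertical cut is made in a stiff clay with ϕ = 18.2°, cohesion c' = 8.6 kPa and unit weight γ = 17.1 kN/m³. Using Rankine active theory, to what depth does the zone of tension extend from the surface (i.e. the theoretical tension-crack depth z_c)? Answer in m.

K_a = tan²(45° − 18.2°/2) = 0.5240; √K_a = 0.7239.
The active pressure is zero where K_a γ z = 2c√K_a, so z_c = 2c/(γ√K_a) = 2×8.6/(17.1×0.7239) = 1.390 m.

1.39 m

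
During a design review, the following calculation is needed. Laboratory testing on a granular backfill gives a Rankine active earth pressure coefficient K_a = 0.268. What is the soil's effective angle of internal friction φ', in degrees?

35.3°

K_a = tan²(45° − φ/2) ⇒ 45° − φ/2 = arctan(√0.268) = 27.37°.
φ = 2(45° − 27.37°) = 35.26°.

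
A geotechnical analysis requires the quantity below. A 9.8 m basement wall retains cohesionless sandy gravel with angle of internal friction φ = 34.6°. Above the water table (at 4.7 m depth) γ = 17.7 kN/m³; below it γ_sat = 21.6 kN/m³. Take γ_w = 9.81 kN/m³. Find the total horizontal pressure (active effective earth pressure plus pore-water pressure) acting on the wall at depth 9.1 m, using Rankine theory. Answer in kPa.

K_a = (1 − sin φ)/(1 + sin φ) = 0.2756.
γ' = 21.6 − 9.81 = 11.79 kN/m³.
Effective vertical stress at 9.1 m: σ'_v = 17.7×4.7 + 11.79×4.40 = 135.1 kPa.
σ'_h = K_a σ'_v = 0.2756 × 135.1 = 37.23 kPa; u = γ_w × 4.40 = 43.16 kPa.
Total σ_h = 37.23 + 43.16 = 80.39 kPa.

80.4 kPa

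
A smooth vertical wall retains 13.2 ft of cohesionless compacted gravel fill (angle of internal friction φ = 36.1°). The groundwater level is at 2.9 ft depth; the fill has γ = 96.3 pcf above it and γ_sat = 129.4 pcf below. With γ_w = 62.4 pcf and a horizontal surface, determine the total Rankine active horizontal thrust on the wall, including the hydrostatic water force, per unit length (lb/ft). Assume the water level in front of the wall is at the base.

K_a = tan²(45° − φ/2) = 0.2585.
γ' = 129.4 − 62.4 = 67.00 pcf. Depth below WT = 10.3 ft.
σ'_h at WT = K_a γ d_w = 72.19 psf; at base = 72.19 + K_a γ' × 10.3 = 250.6 psf.
P₁ (0–2.9 ft) = ½×72.19×2.9 = 104.7. P₂ (2.9–13.2 ft) = ½(72.19+250.6)×10.3 = 1662.
P_w = ½ γ_w h₂² = 0.5×62.4×10.3² = 3310. Total = 104.7+1662+3310 = 5077 lb/ft.

5080 lb/ft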